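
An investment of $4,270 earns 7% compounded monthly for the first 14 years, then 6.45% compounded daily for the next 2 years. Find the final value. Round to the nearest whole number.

$12,907

After 14 years at 7%: 4,270 × 2.6568806163 ≈ 11,344.8802.
Then 2 years at 6.45%: 11,344.8802 × 1.1376771584 ≈ 12,906.8111.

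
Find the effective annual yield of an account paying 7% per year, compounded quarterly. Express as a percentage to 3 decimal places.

7.186%

One year is 4 periods at 0.0175 each: (1 + 0.0175)^4 ≈ 1.071859.
EAR = 1.071859 − 1 ≈ 7.18590%.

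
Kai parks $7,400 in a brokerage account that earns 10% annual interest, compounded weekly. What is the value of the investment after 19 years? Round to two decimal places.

$49,385.43

Growth factor = (1 + 0.1/52)^988 ≈ 6.6737065869.
A ≈ 7,400 × 6.6737065869 ≈ 49,385.4287.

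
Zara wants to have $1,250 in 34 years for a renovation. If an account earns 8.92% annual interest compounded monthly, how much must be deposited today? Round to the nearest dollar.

$61

Growth factor = (1 + 0.0892/12)^408 ≈ 20.52376827.
P = 1,250/20.52376827 ≈ 60.9050.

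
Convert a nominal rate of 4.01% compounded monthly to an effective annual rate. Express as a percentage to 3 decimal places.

4.085%

One year is 12 periods at 0.00334167 each: (1 + 0.00334167)^12 ≈ 1.040845.
EAR = 1.040845 − 1 ≈ 4.08453%.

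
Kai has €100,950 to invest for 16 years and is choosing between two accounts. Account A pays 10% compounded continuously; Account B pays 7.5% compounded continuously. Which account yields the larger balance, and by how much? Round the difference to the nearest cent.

Account A, by €164,842.82

A: e^(0.1·16) = e^1.6 ≈ 4.9530324244, so 100,950 × 4.9530324244 ≈ 500,008.6232.
B: e^(0.075·16) = e^1.2 ≈ 3.32011692274, so 100,950 × 3.32011692274 ≈ 335,165.8034.
Difference ≈ 164,842.8199 in favor of A.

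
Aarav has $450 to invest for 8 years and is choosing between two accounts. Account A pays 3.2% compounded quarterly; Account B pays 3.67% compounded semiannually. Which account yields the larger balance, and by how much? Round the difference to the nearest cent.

Account B, by $21.26

Account A growth factor: (1 + 0.008)^32 ≈ 1.29043766; balance ≈ 580.6969.
Account B growth factor: (1 + 0.01835)^16 ≈ 1.33768262; balance ≈ 601.9572.
Account B is larger by 21.2602.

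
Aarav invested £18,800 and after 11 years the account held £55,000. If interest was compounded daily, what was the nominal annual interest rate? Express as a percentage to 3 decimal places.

The 4015-period growth factor is 55,000/18,800 = 2.92553.
r/365 = 2.92553^(1/4015) − 1 ≈ 0.000267402, so r ≈ 365·0.000267402 = 9.76018%.

9.760%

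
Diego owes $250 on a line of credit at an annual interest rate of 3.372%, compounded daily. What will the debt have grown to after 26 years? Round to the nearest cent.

Growth factor = (1 + 0.03372/365)^9490 ≈ 2.4029076.
A ≈ 250 × 2.4029076 ≈ 600.7269.

$600.73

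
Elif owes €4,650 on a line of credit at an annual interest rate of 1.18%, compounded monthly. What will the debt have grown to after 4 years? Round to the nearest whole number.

Growth factor = (1 + 0.0118/12)^48 ≈ 1.048307342.
A ≈ 4,650 × 1.048307342 ≈ 4,874.6291.

€4,875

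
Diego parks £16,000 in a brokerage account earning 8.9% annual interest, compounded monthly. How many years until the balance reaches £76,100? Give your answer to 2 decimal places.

17.59 years

(1 + 0.00741667)^(12t) = 76,100/16,000 = 4.7562.
12t·ln(1 + 0.00741667) = ln(4.7562); 12t = 1.5595/0.0073893 ≈ 211.0430.
t ≈ 17.5869 years.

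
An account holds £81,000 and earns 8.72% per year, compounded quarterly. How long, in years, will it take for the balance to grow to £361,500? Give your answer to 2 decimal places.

17.34 years

We need (1 + 0.0218)^(4t) = 4.463, so 4t = ln 4.463 / ln 1.0218 ≈ 69.3605.
t ≈ 69.3605/4 = 17.3401 years.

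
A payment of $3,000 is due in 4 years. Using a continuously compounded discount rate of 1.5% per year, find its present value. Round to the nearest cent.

P = A·e^(−rt) = 3,000·e^(−0.06).
e^(−0.06) ≈ 0.9417645336, so P ≈ 2,825.2936.

$2,825.29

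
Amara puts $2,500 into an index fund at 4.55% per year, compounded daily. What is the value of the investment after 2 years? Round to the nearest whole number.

$2,738

Growth factor = (1 + 0.0455/365)^730 ≈ 1.095262794.
A ≈ 2,500 × 1.095262794 ≈ 2,738.1570.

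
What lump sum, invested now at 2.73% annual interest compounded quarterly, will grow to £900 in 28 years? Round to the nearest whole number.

£420

Growth factor = (1 + 0.006825)^112 ≈ 2.14213564.
P = 900/2.14213564 ≈ 420.1415.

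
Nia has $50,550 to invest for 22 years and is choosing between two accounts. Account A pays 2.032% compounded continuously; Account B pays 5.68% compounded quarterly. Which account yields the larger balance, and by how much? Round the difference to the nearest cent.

Account A growth factor: e^(0.02032·22) = e^0.44704 ≈ 1.5636768451; balance ≈ 79,043.8645.
Account B growth factor: (1 + 0.0142)^88 ≈ 3.45841691494; balance ≈ 174,822.9751.
Account B is larger by 95,779.1105.

Account B, by $95,779.11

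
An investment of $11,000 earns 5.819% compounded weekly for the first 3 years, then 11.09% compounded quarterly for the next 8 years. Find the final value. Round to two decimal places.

After 3 years at 5.819%: 11,000 × 1.1906178779 ≈ 13,096.7967.
Then 8 years at 11.09%: 13,096.7967 × 2.3991725056 ≈ 31,421.4745.

$31,421.47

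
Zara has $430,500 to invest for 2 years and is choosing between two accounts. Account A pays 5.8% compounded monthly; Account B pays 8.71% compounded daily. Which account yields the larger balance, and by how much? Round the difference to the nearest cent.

Account B, by $29,096.10

A: (1 + 0.058/12)^24 ≈ 1.12268211353, so 430,500 × 1.12268211353 ≈ 483,314.6499.
B: (1 + 0.0871/365)^730 ≈ 1.19026886505, so 430,500 × 1.19026886505 ≈ 512,410.7464.
Difference ≈ 29,096.0965 in favor of B.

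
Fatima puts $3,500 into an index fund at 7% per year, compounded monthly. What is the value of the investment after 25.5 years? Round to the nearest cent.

Growth factor = (1 + 0.07/12)^306 ≈ 5.9287530246.
A ≈ 3,500 × 5.9287530246 ≈ 20,750.6356.

$20,750.64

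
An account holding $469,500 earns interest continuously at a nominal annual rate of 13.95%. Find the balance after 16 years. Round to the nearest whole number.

$4,375,028

A = P·e^(rt) = 469,500·e^(0.1395·16) = 469,500·e^2.232.
e^2.232 ≈ 9.318484423781, so A ≈ 4,375,028.4370.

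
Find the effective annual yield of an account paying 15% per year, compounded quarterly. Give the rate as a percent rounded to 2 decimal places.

15.87%

EAR = (1 + 15%/4)^4 − 1 = (1 + 0.0375)^4 − 1.
(1 + 0.0375)^4 ≈ 1.15865, so EAR ≈ 15.86504%.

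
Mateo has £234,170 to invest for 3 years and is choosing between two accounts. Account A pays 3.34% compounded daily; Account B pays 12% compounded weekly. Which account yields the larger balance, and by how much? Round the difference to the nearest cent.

A: (1 + 0.0334/365)^1095 ≈ 1.10538690702, so 234,170 × 1.10538690702 ≈ 258,848.4520.
B: (1 + 0.12/52)^156 ≈ 1.43273506922, so 234,170 × 1.43273506922 ≈ 335,503.5712.
Difference ≈ 76,655.1191 in favor of B.

Account B, by £76,655.12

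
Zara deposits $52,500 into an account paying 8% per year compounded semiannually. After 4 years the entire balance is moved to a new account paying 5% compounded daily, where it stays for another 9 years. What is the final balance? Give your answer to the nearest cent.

Phase 1: 52,500·(1 + 0.04)^8 ≈ 71,849.8751.
Phase 2: 71,849.8751·(1 + 0.05/365)^3285 ≈ 112,679.5620.

$112,679.56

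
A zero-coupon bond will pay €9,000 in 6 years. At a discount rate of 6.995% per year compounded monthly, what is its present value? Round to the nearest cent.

Growth factor = (1 + 0.06995/12)^72 ≈ 1.519652184.
P = 9,000/1.519652184 ≈ 5,922.4078.

€5,922.41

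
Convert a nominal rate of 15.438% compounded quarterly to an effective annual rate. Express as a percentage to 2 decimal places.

One year is 4 periods at 0.038595 each: (1 + 0.038595)^4 ≈ 1.16355.
EAR = 1.16355 − 1 ≈ 16.35496%.

16.35%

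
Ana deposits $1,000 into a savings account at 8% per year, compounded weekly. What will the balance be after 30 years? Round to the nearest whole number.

$11,003

Periodic rate = 8%/52 = 0.00153846; periods = 52·30 = 1560.
A = 1,000·(1 + 0.08/52)^1560 ≈ 1,000·11.002865484 ≈ 11,002.8655.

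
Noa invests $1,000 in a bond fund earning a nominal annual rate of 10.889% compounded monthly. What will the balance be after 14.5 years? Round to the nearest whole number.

$4,815

Growth factor = (1 + 0.10889/12)^174 ≈ 4.815232928.
A ≈ 1,000 × 4.815232928 ≈ 4,815.2329.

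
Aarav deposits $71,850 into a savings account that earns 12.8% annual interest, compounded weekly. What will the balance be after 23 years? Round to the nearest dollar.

$1,359,624

Growth factor = (1 + 0.128/52)^1196 ≈ 18.92308396294.
A ≈ 71,850 × 18.92308396294 ≈ 1,359,623.5827.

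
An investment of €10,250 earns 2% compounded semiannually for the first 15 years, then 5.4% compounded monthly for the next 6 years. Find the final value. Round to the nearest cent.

After 15 years at 2%: 10,250 × 1.3478489153 ≈ 13,815.4514.
Then 6 years at 5.4%: 13,815.4514 × 1.381642736 ≈ 19,088.0180.

€19,088.02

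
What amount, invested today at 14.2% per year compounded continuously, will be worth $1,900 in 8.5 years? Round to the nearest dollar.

P = A·e^(−rt) = 1,900·e^(−1.207).
e^(−1.207) ≈ 0.2990932145, so P ≈ 568.2771.

$568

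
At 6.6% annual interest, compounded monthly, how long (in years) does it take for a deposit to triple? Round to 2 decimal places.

(1 + 0.0055)^(12t) = 3.
12t = ln 3 / ln(1 + 0.0055) ≈ 1.0986/0.00548493 ≈ 200.2965.
t ≈ 16.6914.

16.69 years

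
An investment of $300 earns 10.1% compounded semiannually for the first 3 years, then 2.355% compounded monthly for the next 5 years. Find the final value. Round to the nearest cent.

$453.51

Phase 1: 300·(1 + 0.0505)^6 ≈ 403.1787.
Phase 2: 403.1787·(1 + 0.0019625)^60 ≈ 453.5087.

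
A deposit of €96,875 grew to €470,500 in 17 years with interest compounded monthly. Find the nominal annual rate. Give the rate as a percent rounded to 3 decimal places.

9.332%

The 204-period growth factor is 470,500/96,875 = 4.85677.
r/12 = 4.85677^(1/204) − 1 ≈ 0.00777702, so r ≈ 12·0.00777702 = 9.33242%.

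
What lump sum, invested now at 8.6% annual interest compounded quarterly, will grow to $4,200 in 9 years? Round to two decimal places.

Periodic rate = 8.6%/4 = 0.0215; 36 periods.
P = 4,200/(1 + 0.0215)^36 ≈ 4,200/2.150707526 ≈ 1,952.8457.

$1,952.85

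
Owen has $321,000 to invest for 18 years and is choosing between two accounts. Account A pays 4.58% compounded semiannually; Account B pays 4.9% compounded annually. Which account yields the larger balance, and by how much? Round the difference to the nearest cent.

A: (1 + 0.0229)^36 ≈ 2.25940679176, so 321,000 × 2.25940679176 ≈ 725,269.5802.
B: (1 + 0.049)^18 ≈ 2.36569519342, so 321,000 × 2.36569519342 ≈ 759,388.1571.
Difference ≈ 34,118.5769 in favor of B.

Account B, by $34,118.58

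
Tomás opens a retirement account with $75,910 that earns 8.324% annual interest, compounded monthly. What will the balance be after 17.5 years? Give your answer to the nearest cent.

Growth factor = (1 + 0.08324/12)^210 ≈ 4.27024380214.
A ≈ 75,910 × 4.27024380214 ≈ 324,154.2070.

$324,154.21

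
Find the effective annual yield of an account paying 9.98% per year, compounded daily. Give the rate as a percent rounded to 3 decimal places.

10.493%

One year is 365 periods at 0.000273425 each: (1 + 0.000273425)^365 ≈ 1.104935.
EAR = 1.104935 − 1 ≈ 10.49348%.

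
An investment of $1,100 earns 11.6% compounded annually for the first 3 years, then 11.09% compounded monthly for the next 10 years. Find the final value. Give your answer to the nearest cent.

$4,611.11

Phase 1: 1,100·(1 + 0.116)^3 ≈ 1,528.9218.
Phase 2: 1,528.9218·(1 + 0.1109/12)^120 ≈ 4,611.1147.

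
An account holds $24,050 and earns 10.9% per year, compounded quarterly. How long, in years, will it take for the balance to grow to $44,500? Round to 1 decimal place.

We need (1 + 0.02725)^(4t) = 1.8503, so 4t = ln 1.8503 / ln 1.02725 ≈ 22.8881.
t ≈ 22.8881/4 = 5.7220 years.

5.7 years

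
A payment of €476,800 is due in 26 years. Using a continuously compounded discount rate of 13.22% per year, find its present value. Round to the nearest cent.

P = A·e^(−rt) = 476,800·e^(−3.4372).
e^(−3.4372) ≈ 0.0321545922577, so P ≈ 15,331.3096.

€15,331.31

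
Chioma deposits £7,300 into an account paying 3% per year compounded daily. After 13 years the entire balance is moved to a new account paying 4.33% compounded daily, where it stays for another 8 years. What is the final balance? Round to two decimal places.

£15,244.79

Phase 1: 7,300·(1 + 0.03/365)^4745 ≈ 10,781.7870.
Phase 2: 10,781.7870·(1 + 0.0433/365)^2920 ≈ 15,244.7896.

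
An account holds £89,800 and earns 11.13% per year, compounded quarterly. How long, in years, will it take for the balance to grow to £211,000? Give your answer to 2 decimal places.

7.78 years

(1 + 0.027825)^(4t) = 211,000/89,800 = 2.3497.
4t·ln(1 + 0.027825) = ln(2.3497); 4t = 0.85427/0.0274449 ≈ 31.1268.
t ≈ 7.7817 years.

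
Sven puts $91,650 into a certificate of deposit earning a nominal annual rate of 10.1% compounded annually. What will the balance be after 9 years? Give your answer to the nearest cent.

Growth factor = (1 + 0.101)^9 ≈ 2.37731029312.
A ≈ 91,650 × 2.37731029312 ≈ 217,880.4884.

$217,880.49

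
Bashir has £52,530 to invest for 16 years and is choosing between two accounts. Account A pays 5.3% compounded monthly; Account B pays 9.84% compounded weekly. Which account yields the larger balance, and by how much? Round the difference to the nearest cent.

Account B, by £130,802.34

Account A growth factor: (1 + 0.053/12)^192 ≈ 2.33061650989; balance ≈ 122,427.2853.
Account B growth factor: (1 + 0.0984/52)^832 ≈ 4.8206667672; balance ≈ 253,229.6253.
Account B is larger by 130,802.3400.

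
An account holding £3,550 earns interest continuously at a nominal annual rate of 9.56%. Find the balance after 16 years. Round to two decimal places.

A = P·e^(rt) = 3,550·e^(0.0956·16) = 3,550·e^1.5296.
e^1.5296 ≈ 4.616329921, so A ≈ 16,387.9712.

£16,387.97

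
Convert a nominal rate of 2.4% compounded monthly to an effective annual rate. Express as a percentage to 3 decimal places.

2.427%

EAR = (1 + 2.4%/12)^12 − 1 = (1 + 0.002)^12 − 1.
(1 + 0.002)^12 ≈ 1.024266, so EAR ≈ 2.42658%.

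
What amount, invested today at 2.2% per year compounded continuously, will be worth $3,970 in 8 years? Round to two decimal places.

$3,329.31

P = A·e^(−rt) = 3,970·e^(−0.176).
e^(−0.176) ≈ 0.8386179833, so P ≈ 3,329.3134.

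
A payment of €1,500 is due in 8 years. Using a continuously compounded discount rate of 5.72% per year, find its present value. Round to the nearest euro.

€949

P = A·e^(−rt) = 1,500·e^(−0.4576).
e^(−0.4576) ≈ 0.6328005458, so P ≈ 949.2008.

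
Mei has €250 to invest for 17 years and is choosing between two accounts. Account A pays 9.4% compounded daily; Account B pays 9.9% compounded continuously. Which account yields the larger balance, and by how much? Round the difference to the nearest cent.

Account A growth factor: (1 + 0.094/365)^6205 ≈ 4.94211939; balance ≈ 1,235.5298.
Account B growth factor: e^(0.099·17) = e^1.683 ≈ 5.381676808; balance ≈ 1,345.4192.
Account B is larger by 109.8894.

Account B, by €109.89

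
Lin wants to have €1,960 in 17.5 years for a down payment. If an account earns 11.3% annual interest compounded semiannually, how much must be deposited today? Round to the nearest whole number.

Periodic rate = 11.3%/2 = 0.0565; 35 periods.
P = 1,960/(1 + 0.0565)^35 ≈ 1,960/6.845931489 ≈ 286.3014.

€286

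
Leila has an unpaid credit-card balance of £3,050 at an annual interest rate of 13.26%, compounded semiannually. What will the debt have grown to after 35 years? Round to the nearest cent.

Growth factor = (1 + 0.0663)^70 ≈ 89.4455305622.
A ≈ 3,050 × 89.4455305622 ≈ 272,808.8682.

£272,808.87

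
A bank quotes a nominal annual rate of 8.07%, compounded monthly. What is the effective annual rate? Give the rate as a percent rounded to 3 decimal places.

8.375%

EAR = (1 + 8.07%/12)^12 − 1 = (1 + 0.006725)^12 − 1.
(1 + 0.006725)^12 ≈ 1.083753, so EAR ≈ 8.37528%.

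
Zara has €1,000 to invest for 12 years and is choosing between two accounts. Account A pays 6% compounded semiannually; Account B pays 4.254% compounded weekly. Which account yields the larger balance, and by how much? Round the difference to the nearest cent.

Account A, by €367.05

A: (1 + 0.03)^24 ≈ 2.032794106, so 1,000 × 2.032794106 ≈ 2,032.7941.
B: (1 + 0.04254/52)^624 ≈ 1.665743063, so 1,000 × 1.665743063 ≈ 1,665.7431.
Difference ≈ 367.0510 in favor of A.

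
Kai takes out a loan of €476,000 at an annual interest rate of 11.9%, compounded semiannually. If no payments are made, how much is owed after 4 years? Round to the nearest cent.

€755,813.49

Periodic rate = 11.9%/2 = 0.0595; periods = 2·4 = 8.
A = 476,000·(1 + 0.0595)^8 ≈ 476,000·1.58784347377 ≈ 755,813.4935.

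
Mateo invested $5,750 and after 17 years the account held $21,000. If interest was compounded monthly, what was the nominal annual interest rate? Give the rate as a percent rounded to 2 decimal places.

(1 + r/12)^204 = 21,000/5,750 = 3.65217.
1 + r/12 = 3.65217^(1/204) ≈ 1.00637, so r/12 ≈ 0.00636982.
r ≈ 12·0.00636982 = 7.64379%.

7.64%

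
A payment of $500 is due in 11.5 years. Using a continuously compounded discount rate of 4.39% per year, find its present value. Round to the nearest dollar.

P = A·e^(−rt) = 500·e^(−0.50485).
e^(−0.50485) ≈ 0.603596108, so P ≈ 301.7981.

$302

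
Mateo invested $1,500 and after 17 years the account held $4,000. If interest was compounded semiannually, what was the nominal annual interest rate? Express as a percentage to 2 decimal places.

The 34-period growth factor is 4,000/1,500 = 2.66667.
r/2 = 2.66667^(1/34) − 1 ≈ 0.0292681, so r ≈ 2·0.0292681 = 5.85361%.

5.85%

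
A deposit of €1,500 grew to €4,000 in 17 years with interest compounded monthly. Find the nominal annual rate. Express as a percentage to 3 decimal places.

The 204-period growth factor is 4,000/1,500 = 2.66667.
r/12 = 2.66667^(1/204) − 1 ≈ 0.00481956, so r ≈ 12·0.00481956 = 5.78348%.

5.783%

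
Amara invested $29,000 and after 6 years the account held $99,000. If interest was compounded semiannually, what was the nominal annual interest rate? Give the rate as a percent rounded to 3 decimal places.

The 12-period growth factor is 99,000/29,000 = 3.41379.
r/2 = 3.41379^(1/12) − 1 ≈ 0.107736, so r ≈ 2·0.107736 = 21.54728%.

21.547%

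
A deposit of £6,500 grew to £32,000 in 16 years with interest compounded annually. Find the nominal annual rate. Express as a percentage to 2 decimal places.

10.48%

(1 + r)^16 = 32,000/6,500 = 4.92308.
1 + r = 4.92308^(1/16) ≈ 1.104752, so r ≈ 0.104752.
r ≈ 10.47520%.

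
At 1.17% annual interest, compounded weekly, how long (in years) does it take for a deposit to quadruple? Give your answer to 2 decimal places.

(1 + 0.000225)^(52t) = 4.
52t = ln 4 / ln(1 + 0.000225) ≈ 1.3863/0.000224975 ≈ 6162.0014.
t ≈ 118.5000.

118.50 years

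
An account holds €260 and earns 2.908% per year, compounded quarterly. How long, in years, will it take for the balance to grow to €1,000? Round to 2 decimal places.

We need (1 + 0.00727)^(4t) = 3.8462, so 4t = ln 3.8462 / ln 1.00727 ≈ 185.9648.
t ≈ 185.9648/4 = 46.4912 years.

46.49 years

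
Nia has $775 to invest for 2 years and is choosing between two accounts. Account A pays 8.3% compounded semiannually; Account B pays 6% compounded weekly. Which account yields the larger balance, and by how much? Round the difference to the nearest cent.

Account A, by $38.13

Account A growth factor: (1 + 0.0415)^4 ≈ 1.17662236; balance ≈ 911.8823.
Account B growth factor: (1 + 0.06/52)^104 ≈ 1.12741886; balance ≈ 873.7496.
Account A is larger by 38.1327.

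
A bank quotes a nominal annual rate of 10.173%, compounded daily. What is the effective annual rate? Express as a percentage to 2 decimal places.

EAR = (1 + 10.173%/365)^365 − 1 = (1 + 0.000278712)^365 − 1.
(1 + 0.000278712)^365 ≈ 1.107069, so EAR ≈ 10.70688%.

10.71%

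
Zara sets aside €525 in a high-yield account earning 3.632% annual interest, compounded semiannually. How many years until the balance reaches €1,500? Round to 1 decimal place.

29.2 years

We need (1 + 0.01816)^(2t) = 2.8571, so 2t = ln 2.8571 / ln 1.01816 ≈ 58.3329.
t ≈ 58.3329/2 = 29.1665 years.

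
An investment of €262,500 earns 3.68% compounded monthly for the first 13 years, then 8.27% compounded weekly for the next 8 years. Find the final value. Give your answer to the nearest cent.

€819,745.14

Phase 1: 262,500·(1 + 0.0368/12)^156 ≈ 423,231.3819.
Phase 2: 423,231.3819·(1 + 0.0827/52)^416 ≈ 819,745.1420.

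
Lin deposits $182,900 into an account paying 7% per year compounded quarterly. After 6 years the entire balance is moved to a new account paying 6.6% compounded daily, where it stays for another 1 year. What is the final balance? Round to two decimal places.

After 6 years at 7%: 182,900 × 1.51644278639 ≈ 277,357.3856.
Then 1 years at 6.6%: 277,357.3856 × 1.06822034371 ≈ 296,278.8018.

$296,278.80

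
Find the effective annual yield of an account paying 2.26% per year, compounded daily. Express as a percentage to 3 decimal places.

2.286%

One year is 365 periods at 0.0000619178 each: (1 + 0.0000619178)^365 ≈ 1.022857.
EAR = 1.022857 − 1 ≈ 2.28566%.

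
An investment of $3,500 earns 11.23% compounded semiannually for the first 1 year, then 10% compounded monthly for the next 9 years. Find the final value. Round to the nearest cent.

Phase 1: 3,500·(1 + 0.05615)^2 ≈ 3,904.0849.
Phase 2: 3,904.0849·(1 + 0.1/12)^108 ≈ 9,566.7554.

$9,566.76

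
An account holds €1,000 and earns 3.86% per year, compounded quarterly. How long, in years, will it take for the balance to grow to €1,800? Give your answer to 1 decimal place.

We need (1 + 0.00965)^(4t) = 1.8, so 4t = ln 1.8 / ln 1.00965 ≈ 61.2040.
t ≈ 61.2040/4 = 15.3010 years.

15.3 years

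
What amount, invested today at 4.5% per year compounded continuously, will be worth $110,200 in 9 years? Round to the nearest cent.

$73,500.84

P = A·e^(−rt) = 110,200·e^(−0.405).
e^(−0.405) ≈ 0.666976810858, so P ≈ 73,500.8446.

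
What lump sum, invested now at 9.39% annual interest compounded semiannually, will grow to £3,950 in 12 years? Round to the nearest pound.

£1,313

Periodic rate = 9.39%/2 = 0.04695; 24 periods.
P = 3,950/(1 + 0.04695)^24 ≈ 3,950/3.007617407 ≈ 1,313.3319.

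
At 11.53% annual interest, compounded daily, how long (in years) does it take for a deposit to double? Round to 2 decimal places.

6.01 years

(1 + 0.00031589)^(365t) = 2.
365t = ln 2 / ln(1 + 0.00031589) ≈ 0.69315/0.000315841 ≈ 2194.6113.
t ≈ 6.0126.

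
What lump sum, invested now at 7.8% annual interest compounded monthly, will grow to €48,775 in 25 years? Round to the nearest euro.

Growth factor = (1 + 0.0065)^300 ≈ 6.9844750034.
P = 48,775/6.9844750034 ≈ 6,983.3452.

€6,983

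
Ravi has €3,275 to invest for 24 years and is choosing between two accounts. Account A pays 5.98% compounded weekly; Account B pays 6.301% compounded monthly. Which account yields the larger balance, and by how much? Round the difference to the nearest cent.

A: (1 + 0.00115)^1248 ≈ 4.1970226965, so 3,275 × 4.1970226965 ≈ 13,745.2493.
B: (1 + 0.06301/12)^288 ≈ 4.5189677032, so 3,275 × 4.5189677032 ≈ 14,799.6192.
Difference ≈ 1,054.3699 in favor of B.

Account B, by €1,054.37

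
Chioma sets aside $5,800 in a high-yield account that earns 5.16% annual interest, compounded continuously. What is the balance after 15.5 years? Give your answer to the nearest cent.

A = P·e^(rt) = 5,800·e^(0.0516·15.5) = 5,800·e^0.7998.
e^0.7998 ≈ 2.2250958648, so A ≈ 12,905.5560.

$12,905.56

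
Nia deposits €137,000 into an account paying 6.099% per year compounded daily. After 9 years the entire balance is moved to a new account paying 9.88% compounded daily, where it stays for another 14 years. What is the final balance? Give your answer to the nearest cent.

€945,636.17

Phase 1: 137,000·(1 + 0.06099/365)^3285 ≈ 237,186.1013.
Phase 2: 237,186.1013·(1 + 0.0988/365)^5110 ≈ 945,636.1718.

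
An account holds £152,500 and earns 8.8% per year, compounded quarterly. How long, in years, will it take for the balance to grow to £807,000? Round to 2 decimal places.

We need (1 + 0.022)^(4t) = 5.2918, so 4t = ln 5.2918 / ln 1.022 ≈ 76.5646.
t ≈ 76.5646/4 = 19.1411 years.

19.14 years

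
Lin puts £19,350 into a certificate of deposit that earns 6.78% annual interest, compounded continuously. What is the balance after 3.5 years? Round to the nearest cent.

£24,532.34

A = P·e^(rt) = 19,350·e^(0.0678·3.5) = 19,350·e^0.2373.
e^0.2373 ≈ 1.2678214072, so A ≈ 24,532.3442.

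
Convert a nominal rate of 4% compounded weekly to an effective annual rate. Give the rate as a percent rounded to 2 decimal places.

One year is 52 periods at 0.000769231 each: (1 + 0.000769231)^52 ≈ 1.040795.
EAR = 1.040795 − 1 ≈ 4.07948%.

4.08%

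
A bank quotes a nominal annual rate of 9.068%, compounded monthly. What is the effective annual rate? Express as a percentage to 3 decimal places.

EAR = (1 + 9.068%/12)^12 − 1 = (1 + 0.00755667)^12 − 1.
(1 + 0.00755667)^12 ≈ 1.094545, so EAR ≈ 9.45454%.

9.455%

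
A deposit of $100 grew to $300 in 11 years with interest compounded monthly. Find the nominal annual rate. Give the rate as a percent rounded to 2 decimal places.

The 132-period growth factor is 300/100 = 3.
r/12 = 3^(1/132) − 1 ≈ 0.00835755, so r ≈ 12·0.00835755 = 10.02906%.

10.03%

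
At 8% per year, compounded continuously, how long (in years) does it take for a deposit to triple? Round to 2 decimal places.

13.73 years

e^(0.08t) = 3, so 0.08t = ln 3 ≈ 1.0986.
t ≈ 1.0986/0.08 ≈ 13.7327.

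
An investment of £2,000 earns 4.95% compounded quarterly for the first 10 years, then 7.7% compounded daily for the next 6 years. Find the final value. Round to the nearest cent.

After 10 years at 4.95%: 2,000 × 1.635522334 ≈ 3,271.0447.
Then 6 years at 7.7%: 3,271.0447 × 1.587167967 ≈ 5,191.6973.

£5,191.70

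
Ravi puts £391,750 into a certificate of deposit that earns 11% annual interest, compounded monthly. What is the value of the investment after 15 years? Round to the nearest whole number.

£2,024,559

Growth factor = (1 + 0.11/12)^180 ≈ 5.167987769321.
A ≈ 391,750 × 5.167987769321 ≈ 2,024,559.2086.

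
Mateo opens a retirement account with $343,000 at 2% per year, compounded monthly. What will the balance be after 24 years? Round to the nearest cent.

Periodic rate = 2%/12 = 0.00166667; periods = 12·24 = 288.
A = 343,000·(1 + 0.02/12)^288 ≈ 343,000·1.61542881877 ≈ 554,092.0848.

$554,092.08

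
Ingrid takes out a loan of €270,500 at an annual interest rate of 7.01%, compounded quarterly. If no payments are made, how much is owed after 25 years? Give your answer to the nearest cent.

€1,537,007.93

Periodic rate = 7.01%/4 = 0.017525; periods = 4·25 = 100.
A = 270,500·(1 + 0.017525)^100 ≈ 270,500·5.682099562595 ≈ 1,537,007.9317.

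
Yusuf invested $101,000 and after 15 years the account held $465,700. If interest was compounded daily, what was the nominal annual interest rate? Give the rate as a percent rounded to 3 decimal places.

The 5475-period growth factor is 465,700/101,000 = 4.61089.
r/365 = 4.61089^(1/5475) − 1 ≈ 0.000279203, so r ≈ 365·0.000279203 = 10.19090%.

10.191%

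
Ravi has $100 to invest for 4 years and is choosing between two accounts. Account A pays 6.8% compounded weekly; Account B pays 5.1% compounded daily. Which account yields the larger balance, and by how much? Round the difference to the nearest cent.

A: (1 + 0.068/52)^208 ≈ 1.31235379, so 100 × 1.31235379 ≈ 131.2354.
B: (1 + 0.051/365)^1460 ≈ 1.22628068, so 100 × 1.22628068 ≈ 122.6281.
Difference ≈ 8.6073 in favor of A.

Account A, by $8.61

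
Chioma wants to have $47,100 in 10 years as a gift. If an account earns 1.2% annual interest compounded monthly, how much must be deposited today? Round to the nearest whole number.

Growth factor = (1 + 0.001)^120 ≈ 1.1274292489.
P = 47,100/1.1274292489 ≈ 41,776.4574.

$41,776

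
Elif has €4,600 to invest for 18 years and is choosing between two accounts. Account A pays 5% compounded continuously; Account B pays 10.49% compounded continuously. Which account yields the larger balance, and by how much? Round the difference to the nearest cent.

Account B, by €19,080.16

Account A growth factor: e^(0.05·18) = e^0.9 ≈ 2.4596031112; balance ≈ 11,314.1743.
Account B growth factor: e^(0.1049·18) = e^1.8882 ≈ 6.6074645344; balance ≈ 30,394.3369.
Account B is larger by 19,080.1625.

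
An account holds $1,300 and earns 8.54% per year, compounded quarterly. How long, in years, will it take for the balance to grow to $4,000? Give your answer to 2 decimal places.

(1 + 0.02135)^(4t) = 4,000/1,300 = 3.0769.
4t·ln(1 + 0.02135) = ln(3.0769); 4t = 1.1239/0.0211253 ≈ 53.2031.
t ≈ 13.3008 years.

13.30 years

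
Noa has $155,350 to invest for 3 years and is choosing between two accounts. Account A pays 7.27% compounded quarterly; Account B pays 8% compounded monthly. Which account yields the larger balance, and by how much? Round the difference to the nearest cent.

Account B, by $4,498.75

Account A growth factor: (1 + 0.018175)^12 ≈ 1.24127826637; balance ≈ 192,832.5787.
Account B growth factor: (1 + 0.08/12)^36 ≈ 1.27023705162; balance ≈ 197,331.3260.
Account B is larger by 4,498.7473.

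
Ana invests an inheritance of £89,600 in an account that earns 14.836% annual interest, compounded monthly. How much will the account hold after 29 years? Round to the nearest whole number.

Growth factor = (1 + 0.14836/12)^348 ≈ 71.95644097812.
A ≈ 89,600 × 71.95644097812 ≈ 6,447,297.1116.

£6,447,297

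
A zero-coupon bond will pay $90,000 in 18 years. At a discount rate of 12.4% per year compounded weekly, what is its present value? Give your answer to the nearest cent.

Growth factor = (1 + 0.124/52)^936 ≈ 9.2937580031.
P = 90,000/9.2937580031 ≈ 9,683.9190.

$9,683.92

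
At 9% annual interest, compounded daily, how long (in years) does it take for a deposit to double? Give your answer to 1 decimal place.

7.7 years

(1 + 0.000246575)^(365t) = 2.
365t = ln 2 / ln(1 + 0.000246575) ≈ 0.69315/0.000246545 ≈ 2811.4435.
t ≈ 7.7026.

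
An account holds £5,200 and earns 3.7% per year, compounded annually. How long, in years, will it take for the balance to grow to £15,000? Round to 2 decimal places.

29.16 years

We need (1 + 0.037)^t = 2.8846, so t = ln 2.8846 / ln 1.037 ≈ 29.1587.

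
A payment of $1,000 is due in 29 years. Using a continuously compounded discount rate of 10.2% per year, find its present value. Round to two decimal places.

P = A·e^(−rt) = 1,000·e^(−2.958).
e^(−2.958) ≈ 0.0519226587, so P ≈ 51.9227.

$51.92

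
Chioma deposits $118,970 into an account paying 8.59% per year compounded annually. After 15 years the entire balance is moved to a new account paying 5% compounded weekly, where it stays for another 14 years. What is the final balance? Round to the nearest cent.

$824,413.38

After 15 years at 8.59%: 118,970 × 3.44229033056 ≈ 409,529.2806.
Then 14 years at 5%: 409,529.2806 × 2.01307555022 ≈ 824,413.3819.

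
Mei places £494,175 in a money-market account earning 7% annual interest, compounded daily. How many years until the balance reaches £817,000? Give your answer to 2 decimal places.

(1 + 0.000191781)^(365t) = 817,000/494,175 = 1.6533.
365t·ln(1 + 0.000191781) = ln(1.6533); 365t = 0.50275/0.000191762 ≈ 2621.7303.
t ≈ 7.1828 years.

7.18 years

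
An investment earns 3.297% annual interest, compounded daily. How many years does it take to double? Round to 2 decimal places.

(1 + 0.0000903288)^(365t) = 2.
365t = ln 2 / ln(1 + 0.0000903288) ≈ 0.69315/9.03247e-05 ≈ 7673.9505.
t ≈ 21.0245.

21.02 years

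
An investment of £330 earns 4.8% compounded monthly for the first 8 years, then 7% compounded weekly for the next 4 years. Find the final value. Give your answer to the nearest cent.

£640.43

After 8 years at 4.8%: 330 × 1.46702133 ≈ 484.1170.
Then 4 years at 7%: 484.1170 × 1.3228807 ≈ 640.4291.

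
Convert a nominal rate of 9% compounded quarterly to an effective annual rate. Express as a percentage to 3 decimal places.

EAR = (1 + 9%/4)^4 − 1 = (1 + 0.0225)^4 − 1.
(1 + 0.0225)^4 ≈ 1.093083, so EAR ≈ 9.30833%.

9.308%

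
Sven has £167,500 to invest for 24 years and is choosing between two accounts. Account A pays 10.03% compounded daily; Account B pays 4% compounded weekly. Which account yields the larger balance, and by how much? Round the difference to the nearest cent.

Account A, by £1,421,811.34

A: (1 + 0.1003/365)^8760 ≈ 11.09915875816, so 167,500 × 11.09915875816 ≈ 1,859,109.0920.
B: (1 + 0.04/52)^1248 ≈ 2.61073282679, so 167,500 × 2.61073282679 ≈ 437,297.7485.
Difference ≈ 1,421,811.3435 in favor of A.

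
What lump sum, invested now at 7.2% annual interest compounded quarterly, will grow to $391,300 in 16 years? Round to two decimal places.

Growth factor = (1 + 0.018)^64 ≈ 3.13225991067.
P = 391,300/3.13225991067 ≈ 124,925.7760.

$124,925.78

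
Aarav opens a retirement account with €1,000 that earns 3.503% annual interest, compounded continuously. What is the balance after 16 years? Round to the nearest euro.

A = P·e^(rt) = 1,000·e^(0.03503·16) = 1,000·e^0.56048.
e^0.56048 ≈ 1.751513025, so A ≈ 1,751.5130.

€1,752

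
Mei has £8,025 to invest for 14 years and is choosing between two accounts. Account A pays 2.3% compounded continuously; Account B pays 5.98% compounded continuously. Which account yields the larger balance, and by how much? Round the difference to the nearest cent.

A: e^(0.023·14) = e^0.322 ≈ 1.379884776, so 8,025 × 1.379884776 ≈ 11,073.5753.
B: e^(0.0598·14) = e^0.8372 ≈ 2.3098902209, so 8,025 × 2.3098902209 ≈ 18,536.8690.
Difference ≈ 7,463.2937 in favor of B.

Account B, by £7,463.29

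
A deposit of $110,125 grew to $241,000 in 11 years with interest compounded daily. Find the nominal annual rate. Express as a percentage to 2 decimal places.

7.12%

(1 + r/365)^4015 = 241,000/110,125 = 2.18842.
1 + r/365 = 2.18842^(1/4015) ≈ 1.000195, so r/365 ≈ 0.000195083.
r ≈ 365·0.000195083 = 7.12052%.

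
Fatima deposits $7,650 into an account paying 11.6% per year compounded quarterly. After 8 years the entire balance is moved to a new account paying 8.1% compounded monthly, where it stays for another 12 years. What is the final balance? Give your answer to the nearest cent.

Phase 1: 7,650·(1 + 0.029)^32 ≈ 19,096.4846.
Phase 2: 19,096.4846·(1 + 0.00675)^144 ≈ 50,311.7403.

$50,311.74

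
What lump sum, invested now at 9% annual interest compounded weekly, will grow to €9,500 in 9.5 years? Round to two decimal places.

€4,043.18

Growth factor = (1 + 0.09/52)^494 ≈ 2.349637236.
P = 9,500/2.349637236 ≈ 4,043.1773.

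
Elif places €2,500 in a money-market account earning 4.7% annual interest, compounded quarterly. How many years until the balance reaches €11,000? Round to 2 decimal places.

(1 + 0.01175)^(4t) = 11,000/2,500 = 4.4.
4t·ln(1 + 0.01175) = ln(4.4); 4t = 1.4816/0.0116815 ≈ 126.8334.
t ≈ 31.7083 years.

31.71 years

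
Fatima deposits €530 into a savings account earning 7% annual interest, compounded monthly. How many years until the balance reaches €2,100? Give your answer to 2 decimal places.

19.73 years

We need (1 + 0.00583333)^(12t) = 3.9623, so 12t = ln 3.9623 / ln 1.005833 ≈ 236.7133.
t ≈ 236.7133/12 = 19.7261 years.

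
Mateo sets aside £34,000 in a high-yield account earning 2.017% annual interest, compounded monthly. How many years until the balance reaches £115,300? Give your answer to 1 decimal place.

60.6 years

We need (1 + 0.00168083)^(12t) = 3.3912, so 12t = ln 3.3912 / ln 1.001681 ≈ 727.1410.
t ≈ 727.1410/12 = 60.5951 years.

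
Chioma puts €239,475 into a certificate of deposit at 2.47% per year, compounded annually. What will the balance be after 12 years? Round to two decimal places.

€320,937.91

Growth factor = (1 + 0.0247)^12 ≈ 1.34017290857.
A ≈ 239,475 × 1.34017290857 ≈ 320,937.9073.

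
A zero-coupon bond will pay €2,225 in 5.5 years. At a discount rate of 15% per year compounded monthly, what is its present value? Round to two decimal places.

Growth factor = (1 + 0.0125)^66 ≈ 2.270241742.
P = 2,225/2.270241742 ≈ 980.0718.

€980.07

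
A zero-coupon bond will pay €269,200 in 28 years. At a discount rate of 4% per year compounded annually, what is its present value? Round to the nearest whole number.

€89,772

Annual rate = 4% = 0.04; 28 periods.
P = 269,200/(1 + 0.04)^28 ≈ 269,200/2.99870331918 ≈ 89,772.1353.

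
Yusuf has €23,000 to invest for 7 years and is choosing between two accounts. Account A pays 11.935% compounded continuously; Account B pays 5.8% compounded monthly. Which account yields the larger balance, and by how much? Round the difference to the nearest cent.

Account A growth factor: e^(0.11935·7) = e^0.83545 ≈ 2.305851448; balance ≈ 53,034.5833.
Account B growth factor: (1 + 0.058/12)^84 ≈ 1.4993354603; balance ≈ 34,484.7156.
Account A is larger by 18,549.8677.

Account A, by €18,549.87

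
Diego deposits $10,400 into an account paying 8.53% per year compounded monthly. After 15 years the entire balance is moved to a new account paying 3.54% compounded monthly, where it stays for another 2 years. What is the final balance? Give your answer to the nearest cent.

$39,943.88

Phase 1: 10,400·(1 + 0.0853/12)^180 ≈ 37,217.5225.
Phase 2: 37,217.5225·(1 + 0.00295)^24 ≈ 39,943.8797.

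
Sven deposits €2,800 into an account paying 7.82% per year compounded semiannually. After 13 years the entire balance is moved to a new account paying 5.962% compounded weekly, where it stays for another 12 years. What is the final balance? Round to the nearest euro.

Phase 1: 2,800·(1 + 0.0391)^26 ≈ 7,590.1262.
Phase 2: 7,590.1262·(1 + 0.05962/52)^624 ≈ 15,516.1031.

€15,516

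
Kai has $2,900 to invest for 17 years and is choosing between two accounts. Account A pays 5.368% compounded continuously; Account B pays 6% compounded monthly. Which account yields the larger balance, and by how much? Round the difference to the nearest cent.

A: e^(0.05368·17) = e^0.91256 ≈ 2.490690547, so 2,900 × 2.490690547 ≈ 7,223.0026.
B: (1 + 0.005)^204 ≈ 2.76615555, so 2,900 × 2.76615555 ≈ 8,021.8511.
Difference ≈ 798.8485 in favor of B.

Account B, by $798.85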